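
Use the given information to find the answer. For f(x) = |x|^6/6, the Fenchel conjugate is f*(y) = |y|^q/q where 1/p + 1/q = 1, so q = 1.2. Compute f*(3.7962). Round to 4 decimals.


The conjugate exponent q satisfies 1/p + 1/q = 1.
p = 6, so q = 6/(6 - 1) = 1.2
|y|^q = 3.7962^1.2 = 4.957
f*(3.7962) = 4.957 / 1.2 = 4.1308


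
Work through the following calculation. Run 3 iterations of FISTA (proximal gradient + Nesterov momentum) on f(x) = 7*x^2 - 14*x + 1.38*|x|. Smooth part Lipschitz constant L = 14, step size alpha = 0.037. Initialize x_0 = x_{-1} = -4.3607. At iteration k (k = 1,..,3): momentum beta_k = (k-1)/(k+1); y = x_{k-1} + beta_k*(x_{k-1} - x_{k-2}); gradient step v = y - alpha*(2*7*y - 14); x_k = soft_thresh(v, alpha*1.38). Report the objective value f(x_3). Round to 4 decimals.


FISTA on f(x) = 7*x^2 - 14*x + 1.38*|x|
L = 14, alpha = 0.037
Iteration 1: beta = 0.0, y = -4.3607 + 0.0*(-4.3607 + 4.3607) = -4.3607
  grad(y) = -75.0498, v = y - alpha*grad = -1.5839
  prox(v) = soft_thresh(-1.5839, 0.0511) = -1.5328
Iteration 2: beta = 0.3333, y = -1.5328 + 0.3333*(-1.5328 + 4.3607) = -0.5902
  grad(y) = -22.2623, v = y - alpha*grad = 0.2335
  prox(v) = soft_thresh(0.2335, 0.0511) = 0.1825
Iteration 3: beta = 0.5, y = 0.1825 + 0.5*(0.1825 + 1.5328) = 1.0401
  grad(y) = 0.5617, v = y - alpha*grad = 1.0193
  prox(v) = soft_thresh(1.0193, 0.0511) = 0.9683
f(x_3) = 7*0.9683^2 - 14*0.9683 + 1.38*|0.9683| = -5.6567


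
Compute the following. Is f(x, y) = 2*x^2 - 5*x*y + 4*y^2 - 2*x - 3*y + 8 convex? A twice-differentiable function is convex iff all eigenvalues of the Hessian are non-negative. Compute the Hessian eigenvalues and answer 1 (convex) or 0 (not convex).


The Hessian of f(x,y) = 2*x^2 - 5*x*y + 4*y^2 - 2*x - 3*y + 8 is:
H = [[4, -5], [-5, 8]]
Trace = 4 + 8 = 12
Determinant = 4*8 - (-5)^2 = 7
Discriminant = (12)^2 - 4*7 = 116.0
Eigenvalues: lambda_1 = 0.6148, lambda_2 = 11.3852
The function is convex.

1


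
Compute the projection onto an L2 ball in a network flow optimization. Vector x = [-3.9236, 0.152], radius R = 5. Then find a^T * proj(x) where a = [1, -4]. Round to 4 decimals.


Step 1: Compute ||x|| (intermediates to 6 decimals).
||x|| = sqrt((-3.9236)^2 + 0.152^2) = 3.926543
Step 2: Project.
Since ||x|| <= R, proj = x (no scaling needed).
proj(x) = [-3.9236, 0.152]
Step 3: Dot product.
a^T * proj(x) = 1*(-3.9236) - 4*0.152 = -4.5316


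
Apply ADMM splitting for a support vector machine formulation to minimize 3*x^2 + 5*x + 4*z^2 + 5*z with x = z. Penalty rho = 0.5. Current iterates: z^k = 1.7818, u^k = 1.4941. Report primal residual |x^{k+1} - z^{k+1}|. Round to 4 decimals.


ADMM iteration with rho = 0.5, z^k = 1.7818, u^k = 1.4941
Step 1: x-update.
Minimize 3*x^2 + 5*x + (0.5/2)*(x - 1.7818 + 1.4941)^2
FOC: (2*3 + 0.5)*x = -5 + 0.5*(1.7818 - 1.4941)
x^{k+1} = -0.7471
Step 2: z-update.
Minimize 4*z^2 + 5*z + (0.5/2)*(-0.7471 - z + 1.4941)^2
FOC: (2*4 + 0.5)*z = -5 + 0.5*(-0.7471 + 1.4941)
z^{k+1} = -0.5443
Step 3: u-update.
u^{k+1} = 1.4941 - 0.7471 + 0.5443 = 1.2913
Step 4: Primal residual = |-0.7471 + 0.5443| = 0.2028


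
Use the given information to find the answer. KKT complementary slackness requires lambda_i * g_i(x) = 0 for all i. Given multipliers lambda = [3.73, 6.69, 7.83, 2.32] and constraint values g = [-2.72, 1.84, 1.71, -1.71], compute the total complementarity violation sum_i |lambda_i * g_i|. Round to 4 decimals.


KKT complementary slackness check:
lambda_1 * g_1 = 3.73 * -2.72 = -10.1456
lambda_2 * g_2 = 6.69 * 1.84 = 12.3096
lambda_3 * g_3 = 7.83 * 1.71 = 13.3893
lambda_4 * g_4 = 2.32 * -1.71 = -3.9672
Total violation = 10.1456 + 12.3096 + 13.3893 + 3.9672 = 39.8117


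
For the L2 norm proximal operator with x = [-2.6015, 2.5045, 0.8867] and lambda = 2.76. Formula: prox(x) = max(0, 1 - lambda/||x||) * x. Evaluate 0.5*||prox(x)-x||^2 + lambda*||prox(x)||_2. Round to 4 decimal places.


Step 1: Compute ||x||.
||x|| = 3.7184
Step 2: Compute scaling factor.
scale = max(0, 1 - 2.76/3.7184) = 0.2577
Step 3: prox(x) = [-0.6705, 0.6455, 0.2285]
||prox(x)|| = 0.9584
Step 4: Proximal objective.
0.5*||prox-x||^2 = 3.8088
lambda*||prox|| = 2.6452
Total = 6.454


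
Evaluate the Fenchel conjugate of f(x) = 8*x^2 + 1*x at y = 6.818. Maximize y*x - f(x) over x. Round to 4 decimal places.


f*(y) = sup_x {y*x - a*x^2 - b*x} = sup_x {(y-b)*x - a*x^2}
FOC: (y - b) - 2a*x = 0 => x* = (y - b)/(2a)
x* = (6.818 - 1)/(2*8) = 0.3636
f*(6.818) = (y-b)^2/(4a) = (6.818 - 1)^2/(4*8)
= 33.8491/32 = 1.0578


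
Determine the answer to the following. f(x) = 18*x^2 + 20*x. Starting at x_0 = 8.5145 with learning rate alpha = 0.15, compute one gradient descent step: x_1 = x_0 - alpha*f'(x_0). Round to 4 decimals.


We compute the gradient at x_0 and apply the update.
f'(x) = 36*x + 20
f'(8.5145) = 36*8.5145 + 20 = 326.522
x_1 = 8.5145 - 0.15*326.522 = -40.4638


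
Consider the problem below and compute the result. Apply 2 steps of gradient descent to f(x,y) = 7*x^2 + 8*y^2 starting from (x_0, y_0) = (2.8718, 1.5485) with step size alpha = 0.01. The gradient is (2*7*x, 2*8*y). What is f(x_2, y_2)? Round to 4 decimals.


Gradient descent on f(x,y) = 7*x^2 + 8*y^2.
Starting point: (2.8718, 1.5485), alpha = 0.01
Step 1: grad_x = 2*7*2.8718 = 40.2052, grad_y = 2*8*1.5485 = 24.776
  x_1 = 2.8718 - 0.01*40.2052 = 2.4697
  y_1 = 1.5485 - 0.01*24.776 = 1.3007
Step 2: grad_x = 2*7*2.4697 = 34.5765, grad_y = 2*8*1.3007 = 20.8118
  x_2 = 2.4697 - 0.01*34.5765 = 2.124
  y_2 = 1.3007 - 0.01*20.8118 = 1.0926
f(2.124, 1.0926) = 7*2.124^2 + 8*1.0926^2 = 41.1297


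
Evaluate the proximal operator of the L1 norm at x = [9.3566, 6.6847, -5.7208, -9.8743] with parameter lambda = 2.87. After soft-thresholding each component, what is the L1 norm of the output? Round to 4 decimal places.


Soft-thresholding with lambda = 2.87:
prox(9.3566) = sign(9.3566)*max(|9.3566| - 2.87, 0) = 6.4866
prox(6.6847) = sign(6.6847)*max(|6.6847| - 2.87, 0) = 3.8147
prox(-5.7208) = sign(-5.7208)*max(|-5.7208| - 2.87, 0) = -2.8508
prox(-9.8743) = sign(-9.8743)*max(|-9.8743| - 2.87, 0) = -7.0043
prox(x) = [6.4866, 3.8147, -2.8508, -7.0043]
||prox(x)||_1 = 6.4866 + 3.8147 + 2.8508 + 7.0043 = 20.1564


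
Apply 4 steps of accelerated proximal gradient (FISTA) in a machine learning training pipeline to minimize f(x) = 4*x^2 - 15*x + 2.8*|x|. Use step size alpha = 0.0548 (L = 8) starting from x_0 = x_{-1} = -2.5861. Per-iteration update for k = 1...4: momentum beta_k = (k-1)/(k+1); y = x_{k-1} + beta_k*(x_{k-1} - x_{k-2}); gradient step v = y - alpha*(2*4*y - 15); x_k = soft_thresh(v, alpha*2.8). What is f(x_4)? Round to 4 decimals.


FISTA on f(x) = 4*x^2 - 15*x + 2.8*|x|
L = 8, alpha = 0.0548
Iteration 1: beta = 0.0, y = -2.5861 + 0.0*(-2.5861 + 2.5861) = -2.5861
  grad(y) = -35.6888, v = y - alpha*grad = -0.6304
  prox(v) = soft_thresh(-0.6304, 0.1534) = -0.4769
Iteration 2: beta = 0.3333, y = -0.4769 + 0.3333*(-0.4769 + 2.5861) = 0.2261
  grad(y) = -13.1908, v = y - alpha*grad = 0.949
  prox(v) = soft_thresh(0.949, 0.1534) = 0.7956
Iteration 3: beta = 0.5, y = 0.7956 + 0.5*(0.7956 + 0.4769) = 1.4318
  grad(y) = -3.5456, v = y - alpha*grad = 1.6261
  prox(v) = soft_thresh(1.6261, 0.1534) = 1.4727
Iteration 4: beta = 0.6, y = 1.4727 + 0.6*(1.4727 - 0.7956) = 1.8789
  grad(y) = 0.0314, v = y - alpha*grad = 1.8772
  prox(v) = soft_thresh(1.8772, 0.1534) = 1.7238
f(x_4) = 4*1.7238^2 - 15*1.7238 + 2.8*|1.7238| = -9.1445


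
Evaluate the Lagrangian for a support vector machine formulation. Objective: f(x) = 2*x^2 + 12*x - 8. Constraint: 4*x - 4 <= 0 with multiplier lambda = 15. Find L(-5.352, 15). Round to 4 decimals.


Step 1: Evaluate f(x).
f(-5.352) = 2*(-5.352)^2 + 12*(-5.352) - 8 = -14.9362
Step 2: Evaluate g(x).
g(-5.352) = 4*-5.352 - 4 = -25.408
Step 3: Compute Lagrangian.
L = -14.9362 + 15*-25.408 = -396.0562


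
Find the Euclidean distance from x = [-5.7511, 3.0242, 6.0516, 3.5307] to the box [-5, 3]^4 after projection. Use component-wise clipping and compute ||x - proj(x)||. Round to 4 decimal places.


Project each component onto [-5, 3].
clip(-5.7511) = -5.0, clip(3.0242) = 3.0, clip(6.0516) = 3.0, clip(3.5307) = 3.0
Projection = [-5.0, 3.0, 3.0, 3.0]
Squared diffs: [0.5642, 0.0006, 9.3123, 0.2816]
Distance = sqrt(10.1587) = 3.1873


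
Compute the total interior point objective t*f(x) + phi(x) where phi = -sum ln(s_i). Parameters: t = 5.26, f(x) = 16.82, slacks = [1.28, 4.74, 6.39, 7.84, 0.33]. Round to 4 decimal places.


Step 1: Compute log-barrier.
ln values: [0.2469, 1.556, 1.8547, 2.0592, -1.1087]
phi = -(0.2469 + 1.556 + 1.8547 + 2.0592 - 1.1087) = -4.6082
Step 2: Compute augmented objective.
t*f(x) = 5.26*16.82 = 88.4732
Total = 88.4732 - 4.6082 = 83.865


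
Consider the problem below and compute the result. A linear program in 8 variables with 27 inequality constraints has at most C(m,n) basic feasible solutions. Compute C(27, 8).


Each vertex corresponds to some choice of n active constraints out of m, so the number of vertices is at most C(m, n) = m! / (n!(m-n)!).
m = 27, n = 8
Numerator: 27 * 26 * 25 * 24 * 23 * 22 * 21 * 20
Denominator: 8! = 40320
C(27, 8) = 2220075


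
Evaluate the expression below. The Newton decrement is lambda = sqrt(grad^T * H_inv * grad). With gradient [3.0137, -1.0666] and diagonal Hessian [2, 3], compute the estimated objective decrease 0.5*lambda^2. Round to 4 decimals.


Step 1: H is diagonal, so H^(-1) * g = [1.5069, -0.3555].
Step 2: g^T H^(-1) g = sum_i g_i^2 / H_ii
  = (3.0137)^2/2 + (-1.0666)^2/3
  = 4.5412 + 0.3792 = 4.9204
Step 3: Objective decrease = 0.5 * g^T H^(-1) g = 2.4602


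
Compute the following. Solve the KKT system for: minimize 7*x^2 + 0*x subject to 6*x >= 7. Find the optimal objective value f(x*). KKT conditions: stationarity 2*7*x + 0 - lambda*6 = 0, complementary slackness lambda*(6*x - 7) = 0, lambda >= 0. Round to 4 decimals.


Step 1: Try lambda = 0 (constraint inactive).
x_unc = 0/(2*7) = 0.0
Check: 6*0.0 = 0.0 < 7 -- violated!
Step 2: Constraint must be active: 6*x = 7
x* = 7/6 = 1.1667 (rounded; the exact value 7/6 is used below)
lambda = (2*7*(7/6) + 0)/6 = 2.7222
Step 3: Compute optimal value.
f(x*) = 7*(7/6)^2 + 0*(7/6) = 9.5278


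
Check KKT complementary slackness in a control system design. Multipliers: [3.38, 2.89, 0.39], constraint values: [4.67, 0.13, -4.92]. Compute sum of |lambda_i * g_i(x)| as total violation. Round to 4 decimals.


KKT complementary slackness check:
lambda_1 * g_1 = 3.38 * 4.67 = 15.7846
lambda_2 * g_2 = 2.89 * 0.13 = 0.3757
lambda_3 * g_3 = 0.39 * -4.92 = -1.9188
Total violation = 15.7846 + 0.3757 + 1.9188 = 18.0791


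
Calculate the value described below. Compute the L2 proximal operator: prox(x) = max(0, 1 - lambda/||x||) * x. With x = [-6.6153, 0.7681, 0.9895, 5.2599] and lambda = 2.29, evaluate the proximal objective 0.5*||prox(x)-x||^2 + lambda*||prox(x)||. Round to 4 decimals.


Step 1: Compute ||x||.
||x|| = 8.5439
Step 2: Compute scaling factor.
scale = max(0, 1 - 2.29/8.5439) = 0.732
Step 3: prox(x) = [-4.8422, 0.5622, 0.7243, 3.8501]
||prox(x)|| = 6.2539
Step 4: Proximal objective.
0.5*||prox-x||^2 = 2.6221
lambda*||prox|| = 14.3214
Total = 16.9434


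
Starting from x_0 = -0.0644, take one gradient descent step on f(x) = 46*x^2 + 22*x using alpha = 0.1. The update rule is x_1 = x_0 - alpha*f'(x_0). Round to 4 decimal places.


We compute the gradient at x_0 and apply the update.
f'(x) = 92*x + 22
f'(-0.0644) = 92*-0.0644 + 22 = 16.0752
x_1 = -0.0644 - 0.1*16.0752 = -1.6719


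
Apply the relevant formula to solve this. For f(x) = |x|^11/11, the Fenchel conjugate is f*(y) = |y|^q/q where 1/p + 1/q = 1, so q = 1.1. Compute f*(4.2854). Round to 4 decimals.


The conjugate exponent q satisfies 1/p + 1/q = 1.
p = 11, so q = 11/(11 - 1) = 1.1
|y|^q = 4.2854^1.1 = 4.9567
f*(4.2854) = 4.9567 / 1.1 = 4.5061


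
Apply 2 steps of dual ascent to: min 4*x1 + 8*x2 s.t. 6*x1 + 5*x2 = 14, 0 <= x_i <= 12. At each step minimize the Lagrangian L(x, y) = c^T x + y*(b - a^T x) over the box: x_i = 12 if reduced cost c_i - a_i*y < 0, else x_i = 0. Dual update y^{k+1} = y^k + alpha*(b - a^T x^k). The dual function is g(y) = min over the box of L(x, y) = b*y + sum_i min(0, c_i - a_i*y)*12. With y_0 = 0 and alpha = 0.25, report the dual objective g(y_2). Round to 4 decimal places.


Dual ascent for LP: min 4*x1 + 8*x2, 6*x1 + 5*x2 = 14, 0 <= x_i <= 12
Step 1: y^k = 0.0, reduced costs: (4.0, 8.0)
  x^k = (0.0, 0.0), subgradient = b - a^T x = 14.0
  y^{k+1} = 0.0 + 0.25*14.0 = 3.5
Step 2: y^k = 3.5, reduced costs: (-17.0, -9.5)
  x^k = (12.0, 12.0), subgradient = b - a^T x = -118.0
  y^{k+1} = 3.5 + 0.25*-118.0 = -26.0
Dual objective at y_2 = -26.0: reduced costs (160.0, 138.0), box minimizer x = (0.0, 0.0)
g(y_2) = b*y + (c1 - a1*y)*x1 + (c2 - a2*y)*x2 = 14*(-26.0) + 160.0*0.0 + 138.0*0.0 = -364.0 + 0.0 + 0.0 = -364.0


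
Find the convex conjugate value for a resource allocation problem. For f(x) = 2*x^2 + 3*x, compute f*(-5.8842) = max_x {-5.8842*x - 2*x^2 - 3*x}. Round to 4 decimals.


f*(y) = sup_x {y*x - a*x^2 - b*x} = sup_x {(y-b)*x - a*x^2}
FOC: (y - b) - 2a*x = 0 => x* = (y - b)/(2a)
x* = (-5.8842 - 3)/(2*2) = -2.2211
f*(-5.8842) = (y-b)^2/(4a) = (-5.8842 - 3)^2/(4*2)
= 78.929/8 = 9.8661


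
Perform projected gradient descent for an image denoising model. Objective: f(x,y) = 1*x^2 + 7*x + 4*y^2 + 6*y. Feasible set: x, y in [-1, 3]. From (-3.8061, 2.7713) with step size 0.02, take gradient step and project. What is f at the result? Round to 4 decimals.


Step 1: Compute gradient at (-3.8061, 2.7713).
grad_x = 2*1*-3.8061 + 7 = -0.6122
grad_y = 2*4*2.7713 + 6 = 28.1704
Step 2: Gradient step.
x_raw = -3.8061 - 0.02*-0.6122 = -3.7939
y_raw = 2.7713 - 0.02*28.1704 = 2.2079
Step 3: Project onto [-1, 3].
x_proj = clip(-3.7939) = -1.0
y_proj = clip(2.2079) = 2.2079
Step 4: Evaluate f.
f(-1.0, 2.2079) = 26.7465


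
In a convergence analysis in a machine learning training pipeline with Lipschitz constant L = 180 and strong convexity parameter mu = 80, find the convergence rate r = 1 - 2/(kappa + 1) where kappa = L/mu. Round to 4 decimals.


Step 1: Compute the condition number.
kappa = L/mu = 180/80 = 2.25
Step 2: Compute the convergence rate.
r = 1 - 2/(kappa + 1) = 1 - 2*mu/(L + mu) = (L - mu)/(L + mu) = 100/260 = 0.3846


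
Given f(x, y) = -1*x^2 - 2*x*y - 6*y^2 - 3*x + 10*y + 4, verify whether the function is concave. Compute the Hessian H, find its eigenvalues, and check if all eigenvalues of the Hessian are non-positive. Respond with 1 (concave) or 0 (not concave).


The Hessian of f(x,y) = -1*x^2 - 2*x*y - 6*y^2 - 3*x + 10*y + 4 is:
H = [[-2, -2], [-2, -12]]
Trace = -2 - 12 = -14
Determinant = -2*-12 - (-2)^2 = 20
Discriminant = (-14)^2 - 4*20 = 116.0
Eigenvalues: lambda_1 = -12.3852, lambda_2 = -1.6148
The function is concave.

1


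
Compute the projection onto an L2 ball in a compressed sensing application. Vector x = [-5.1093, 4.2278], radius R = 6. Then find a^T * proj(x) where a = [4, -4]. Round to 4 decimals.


Step 1: Compute ||x|| (intermediates to 6 decimals).
||x|| = sqrt((-5.1093)^2 + 4.2278^2) = 6.631685
Step 2: Project.
Since ||x|| > R, scale = R/||x|| = 6/6.631685 = 0.904747, proj(x) = scale * x
proj(x) = [-4.622624, 3.825089]
Step 3: Dot product.
a^T * proj(x) = 4*(-4.622624) - 4*3.825089 = -33.7909


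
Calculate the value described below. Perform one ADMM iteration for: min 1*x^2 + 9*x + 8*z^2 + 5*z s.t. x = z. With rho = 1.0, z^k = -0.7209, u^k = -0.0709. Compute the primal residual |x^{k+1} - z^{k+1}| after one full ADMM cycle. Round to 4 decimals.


ADMM iteration with rho = 1.0, z^k = -0.7209, u^k = -0.0709
Step 1: x-update.
Minimize 1*x^2 + 9*x + (1.0/2)*(x + 0.7209 - 0.0709)^2
FOC: (2*1 + 1.0)*x = -9 + 1.0*(-0.7209 + 0.0709)
x^{k+1} = -3.2167
Step 2: z-update.
Minimize 8*z^2 + 5*z + (1.0/2)*(-3.2167 - z - 0.0709)^2
FOC: (2*8 + 1.0)*z = -5 + 1.0*(-3.2167 - 0.0709)
z^{k+1} = -0.4875
Step 3: u-update.
u^{k+1} = -0.0709 - 3.2167 + 0.4875 = -2.8001
Step 4: Primal residual = |-3.2167 + 0.4875| = 2.7292


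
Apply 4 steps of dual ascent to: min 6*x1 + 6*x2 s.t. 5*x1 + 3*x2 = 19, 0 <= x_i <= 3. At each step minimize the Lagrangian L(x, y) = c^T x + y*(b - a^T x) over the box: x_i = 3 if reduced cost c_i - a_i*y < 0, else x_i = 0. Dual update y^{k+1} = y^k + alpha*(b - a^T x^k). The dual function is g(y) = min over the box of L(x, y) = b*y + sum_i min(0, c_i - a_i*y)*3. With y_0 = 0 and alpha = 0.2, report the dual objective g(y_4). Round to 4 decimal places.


Dual ascent for LP: min 6*x1 + 6*x2, 5*x1 + 3*x2 = 19, 0 <= x_i <= 3
Step 1: y^k = 0.0, reduced costs: (6.0, 6.0)
  x^k = (0.0, 0.0), subgradient = b - a^T x = 19.0
  y^{k+1} = 0.0 + 0.2*19.0 = 3.8
Step 2: y^k = 3.8, reduced costs: (-13.0, -5.4)
  x^k = (3.0, 3.0), subgradient = b - a^T x = -5.0
  y^{k+1} = 3.8 + 0.2*-5.0 = 2.8
Step 3: y^k = 2.8, reduced costs: (-8.0, -2.4)
  x^k = (3.0, 3.0), subgradient = b - a^T x = -5.0
  y^{k+1} = 2.8 + 0.2*-5.0 = 1.8
Step 4: y^k = 1.8, reduced costs: (-3.0, 0.6)
  x^k = (3.0, 0.0), subgradient = b - a^T x = 4.0
  y^{k+1} = 1.8 + 0.2*4.0 = 2.6
Dual objective at y_4 = 2.6: reduced costs (-7.0, -1.8), box minimizer x = (3.0, 3.0)
g(y_4) = b*y + (c1 - a1*y)*x1 + (c2 - a2*y)*x2 = 19*2.6 + (-7.0)*3.0 + (-1.8)*3.0 = 49.4 - 21.0 - 5.4 = 23.0


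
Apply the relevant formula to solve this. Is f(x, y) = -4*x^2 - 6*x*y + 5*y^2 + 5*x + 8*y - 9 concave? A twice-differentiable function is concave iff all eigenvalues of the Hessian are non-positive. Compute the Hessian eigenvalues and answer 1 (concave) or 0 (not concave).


The Hessian of f(x,y) = -4*x^2 - 6*x*y + 5*y^2 + 5*x + 8*y - 9 is:
H = [[-8, -6], [-6, 10]]
Trace = -8 + 10 = 2
Determinant = -8*10 - (-6)^2 = -116
Discriminant = (2)^2 - 4*-116 = 468.0
Eigenvalues: lambda_1 = -9.8167, lambda_2 = 11.8167
The function is not concave.

0


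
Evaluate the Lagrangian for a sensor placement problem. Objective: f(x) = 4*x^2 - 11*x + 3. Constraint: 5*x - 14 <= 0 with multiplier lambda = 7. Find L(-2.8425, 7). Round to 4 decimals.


Step 1: Evaluate f(x).
f(-2.8425) = 4*(-2.8425)^2 - 11*(-2.8425) + 3 = 66.5867
Step 2: Evaluate g(x).
g(-2.8425) = 5*-2.8425 - 14 = -28.2125
Step 3: Compute Lagrangian.
L = 66.5867 + 7*-28.2125 = -130.9008


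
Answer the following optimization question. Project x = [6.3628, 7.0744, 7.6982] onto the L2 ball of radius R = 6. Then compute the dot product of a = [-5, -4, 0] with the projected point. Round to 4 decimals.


Step 1: Compute ||x|| (intermediates to 6 decimals).
||x|| = sqrt(6.3628^2 + 7.0744^2 + 7.6982^2) = 12.239062
Step 2: Project.
Since ||x|| > R, scale = R/||x|| = 6/12.239062 = 0.490234, proj(x) = scale * x
proj(x) = [3.119261, 3.468111, 3.773919]
Step 3: Dot product.
a^T * proj(x) = -5*3.119261 - 4*3.468111 + 0*3.773919 = -29.4687


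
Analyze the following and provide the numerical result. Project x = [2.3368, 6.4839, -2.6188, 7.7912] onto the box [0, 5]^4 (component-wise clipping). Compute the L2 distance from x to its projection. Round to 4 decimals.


Project each component onto [0, 5].
clip(2.3368) = 2.3368, clip(6.4839) = 5.0, clip(-2.6188) = 0.0, clip(7.7912) = 5.0
Projection = [2.3368, 5.0, 0.0, 5.0]
Squared diffs: [0.0, 2.202, 6.8581, 7.7908]
Distance = sqrt(16.8509) = 4.105


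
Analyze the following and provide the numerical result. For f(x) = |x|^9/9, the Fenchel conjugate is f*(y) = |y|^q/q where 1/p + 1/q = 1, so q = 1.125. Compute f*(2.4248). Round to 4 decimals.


The conjugate exponent q satisfies 1/p + 1/q = 1.
p = 9, so q = 9/(9 - 1) = 1.125
|y|^q = 2.4248^1.125 = 2.7087
f*(2.4248) = 2.7087 / 1.125 = 2.4077


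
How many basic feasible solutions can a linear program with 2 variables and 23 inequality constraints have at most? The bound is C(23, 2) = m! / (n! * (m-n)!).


Each vertex corresponds to some choice of n active constraints out of m, so the number of vertices is at most C(m, n) = m! / (n!(m-n)!).
m = 23, n = 2
Numerator: 23 * 22
Denominator: 2! = 2
C(23, 2) = 253


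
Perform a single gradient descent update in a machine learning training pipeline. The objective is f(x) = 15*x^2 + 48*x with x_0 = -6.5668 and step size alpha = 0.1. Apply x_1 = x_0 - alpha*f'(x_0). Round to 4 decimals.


We compute the gradient at x_0 and apply the update.
f'(x) = 30*x + 48
f'(-6.5668) = 30*-6.5668 + 48 = -149.004
x_1 = -6.5668 - 0.1*-149.004 = 8.3336


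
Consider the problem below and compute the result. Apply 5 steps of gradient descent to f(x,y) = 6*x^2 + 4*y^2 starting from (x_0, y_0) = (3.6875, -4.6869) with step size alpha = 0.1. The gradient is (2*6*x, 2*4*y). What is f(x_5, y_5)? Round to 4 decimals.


Gradient descent on f(x,y) = 6*x^2 + 4*y^2.
Starting point: (3.6875, -4.6869), alpha = 0.1
Step 1: grad_x = 2*6*3.6875 = 44.25, grad_y = 2*4*-4.6869 = -37.4952
  x_1 = 3.6875 - 0.1*44.25 = -0.7375
  y_1 = -4.6869 - 0.1*-37.4952 = -0.9374
Step 2: grad_x = 2*6*-0.7375 = -8.85, grad_y = 2*4*-0.9374 = -7.499
  x_2 = -0.7375 - 0.1*-8.85 = 0.1475
  y_2 = -0.9374 - 0.1*-7.499 = -0.1875
Step 3: grad_x = 2*6*0.1475 = 1.77, grad_y = 2*4*-0.1875 = -1.4998
  x_3 = 0.1475 - 0.1*1.77 = -0.0295
  y_3 = -0.1875 - 0.1*-1.4998 = -0.0375
Step 4: grad_x = 2*6*-0.0295 = -0.354, grad_y = 2*4*-0.0375 = -0.3
  x_4 = -0.0295 - 0.1*-0.354 = 0.0059
  y_4 = -0.0375 - 0.1*-0.3 = -0.0075
Step 5: grad_x = 2*6*0.0059 = 0.0708, grad_y = 2*4*-0.0075 = -0.06
  x_5 = 0.0059 - 0.1*0.0708 = -0.0012
  y_5 = -0.0075 - 0.1*-0.06 = -0.0015
f(-0.0012, -0.0015) = 6*(-0.0012)^2 + 4*(-0.0015)^2 = 0.0


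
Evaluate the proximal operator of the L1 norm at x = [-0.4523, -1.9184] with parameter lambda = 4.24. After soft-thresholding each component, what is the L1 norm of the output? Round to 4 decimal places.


Soft-thresholding with lambda = 4.24:
prox(-0.4523) = sign(-0.4523)*max(|-0.4523| - 4.24, 0) = 0.0
prox(-1.9184) = sign(-1.9184)*max(|-1.9184| - 4.24, 0) = 0.0
prox(x) = [0.0, 0.0]
||prox(x)||_1 = 0.0 + 0.0 = 0.0


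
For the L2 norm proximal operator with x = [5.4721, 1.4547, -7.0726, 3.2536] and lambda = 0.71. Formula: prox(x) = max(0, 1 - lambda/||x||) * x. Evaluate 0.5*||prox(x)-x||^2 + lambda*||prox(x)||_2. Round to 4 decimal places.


Step 1: Compute ||x||.
||x|| = 9.6264
Step 2: Compute scaling factor.
scale = max(0, 1 - 0.71/9.6264) = 0.9262
Step 3: prox(x) = [5.0685, 1.3474, -6.551, 3.0136]
||prox(x)|| = 8.9164
Step 4: Proximal objective.
0.5*||prox-x||^2 = 0.2521
lambda*||prox|| = 6.3306
Total = 6.5827


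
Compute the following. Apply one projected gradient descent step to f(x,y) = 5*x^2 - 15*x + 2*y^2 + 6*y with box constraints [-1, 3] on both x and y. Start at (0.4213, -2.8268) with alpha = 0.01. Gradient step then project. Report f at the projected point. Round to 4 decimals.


Step 1: Compute gradient at (0.4213, -2.8268).
grad_x = 2*5*0.4213 - 15 = -10.787
grad_y = 2*2*-2.8268 + 6 = -5.3072
Step 2: Gradient step.
x_raw = 0.4213 - 0.01*-10.787 = 0.5292
y_raw = -2.8268 - 0.01*-5.3072 = -2.7737
Step 3: Project onto [-1, 3].
x_proj = clip(0.5292) = 0.5292
y_proj = clip(-2.7737) = -1.0
Step 4: Evaluate f.
f(0.5292, -1.0) = -10.5374


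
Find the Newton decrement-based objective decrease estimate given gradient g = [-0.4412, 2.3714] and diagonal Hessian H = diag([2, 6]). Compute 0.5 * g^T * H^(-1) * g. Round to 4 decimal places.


Step 1: H is diagonal, so H^(-1) * g = [-0.2206, 0.3952].
Step 2: g^T H^(-1) g = sum_i g_i^2 / H_ii
  = (-0.4412)^2/2 + (2.3714)^2/6
  = 0.0973 + 0.9373 = 1.0346
Step 3: Objective decrease = 0.5 * g^T H^(-1) g = 0.5173


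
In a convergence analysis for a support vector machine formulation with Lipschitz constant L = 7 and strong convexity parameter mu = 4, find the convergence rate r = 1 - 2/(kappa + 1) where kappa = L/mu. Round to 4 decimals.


Step 1: Compute the condition number.
kappa = L/mu = 7/4 = 1.75
Step 2: Compute the convergence rate.
r = 1 - 2/(kappa + 1) = 1 - 2*mu/(L + mu) = (L - mu)/(L + mu) = 3/11 = 0.2727


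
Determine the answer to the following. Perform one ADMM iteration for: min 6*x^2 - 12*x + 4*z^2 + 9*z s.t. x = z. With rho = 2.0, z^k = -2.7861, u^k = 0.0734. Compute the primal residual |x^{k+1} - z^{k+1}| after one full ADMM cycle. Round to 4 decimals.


ADMM iteration with rho = 2.0, z^k = -2.7861, u^k = 0.0734
Step 1: x-update.
Minimize 6*x^2 - 12*x + (2.0/2)*(x + 2.7861 + 0.0734)^2
FOC: (2*6 + 2.0)*x = 12 + 2.0*(-2.7861 - 0.0734)
x^{k+1} = 0.4486
Step 2: z-update.
Minimize 4*z^2 + 9*z + (2.0/2)*(0.4486 - z + 0.0734)^2
FOC: (2*4 + 2.0)*z = -9 + 2.0*(0.4486 + 0.0734)
z^{k+1} = -0.7956
Step 3: u-update.
u^{k+1} = 0.0734 + 0.4486 + 0.7956 = 1.3176
Step 4: Primal residual = |0.4486 + 0.7956| = 1.2442


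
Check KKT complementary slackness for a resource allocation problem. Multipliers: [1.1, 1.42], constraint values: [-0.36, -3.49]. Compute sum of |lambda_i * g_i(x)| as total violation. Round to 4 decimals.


KKT complementary slackness check:
lambda_1 * g_1 = 1.1 * -0.36 = -0.396
lambda_2 * g_2 = 1.42 * -3.49 = -4.9558
Total violation = 0.396 + 4.9558 = 5.3518


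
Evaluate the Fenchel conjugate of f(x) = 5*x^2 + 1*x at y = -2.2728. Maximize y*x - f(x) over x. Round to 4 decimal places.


f*(y) = sup_x {y*x - a*x^2 - b*x} = sup_x {(y-b)*x - a*x^2}
FOC: (y - b) - 2a*x = 0 => x* = (y - b)/(2a)
x* = (-2.2728 - 1)/(2*5) = -0.3273
f*(-2.2728) = (y-b)^2/(4a) = (-2.2728 - 1)^2/(4*5)
= 10.7112/20 = 0.5356


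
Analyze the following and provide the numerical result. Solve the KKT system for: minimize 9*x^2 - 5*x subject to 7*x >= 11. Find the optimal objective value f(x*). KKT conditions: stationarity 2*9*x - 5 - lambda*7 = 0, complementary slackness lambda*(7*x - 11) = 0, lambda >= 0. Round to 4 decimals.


Step 1: Try lambda = 0 (constraint inactive).
x_unc = 5/(2*9) = 0.2778
Check: 7*0.2778 = 1.9446 < 11 -- violated!
Step 2: Constraint must be active: 7*x = 11
x* = 11/7 = 1.5714 (rounded; the exact value 11/7 is used below)
lambda = (2*9*(11/7) - 5)/7 = 3.3265
Step 3: Compute optimal value.
f(x*) = 9*(11/7)^2 - 5*(11/7) = 14.3673


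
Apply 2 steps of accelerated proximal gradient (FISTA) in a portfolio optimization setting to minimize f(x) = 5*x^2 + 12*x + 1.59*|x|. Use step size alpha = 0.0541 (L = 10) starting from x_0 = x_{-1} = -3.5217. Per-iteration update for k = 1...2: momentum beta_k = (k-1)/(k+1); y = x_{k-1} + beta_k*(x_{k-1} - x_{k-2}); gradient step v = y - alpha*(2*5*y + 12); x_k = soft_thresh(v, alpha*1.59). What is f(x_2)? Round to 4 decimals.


FISTA on f(x) = 5*x^2 + 12*x + 1.59*|x|
L = 10, alpha = 0.0541
Iteration 1: beta = 0.0, y = -3.5217 + 0.0*(-3.5217 + 3.5217) = -3.5217
  grad(y) = -23.217, v = y - alpha*grad = -2.2657
  prox(v) = soft_thresh(-2.2657, 0.086) = -2.1796
Iteration 2: beta = 0.3333, y = -2.1796 + 0.3333*(-2.1796 + 3.5217) = -1.7323
  grad(y) = -5.3229, v = y - alpha*grad = -1.4443
  prox(v) = soft_thresh(-1.4443, 0.086) = -1.3583
f(x_2) = 5*(-1.3583)^2 + 12*(-1.3583) + 1.59*|-1.3583| = -4.915


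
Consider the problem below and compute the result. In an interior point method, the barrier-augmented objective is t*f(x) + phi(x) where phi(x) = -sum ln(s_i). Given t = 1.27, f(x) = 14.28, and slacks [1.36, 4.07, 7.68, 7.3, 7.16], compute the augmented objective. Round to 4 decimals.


Step 1: Compute log-barrier.
ln values: [0.3075, 1.4036, 2.0386, 1.9879, 1.9685]
phi = -(0.3075 + 1.4036 + 2.0386 + 1.9879 + 1.9685) = -7.7061
Step 2: Compute augmented objective.
t*f(x) = 1.27*14.28 = 18.1356
Total = 18.1356 - 7.7061 = 10.4295


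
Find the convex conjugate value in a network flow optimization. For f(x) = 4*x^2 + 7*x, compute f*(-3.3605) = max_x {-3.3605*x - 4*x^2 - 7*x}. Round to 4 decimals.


f*(y) = sup_x {y*x - a*x^2 - b*x} = sup_x {(y-b)*x - a*x^2}
FOC: (y - b) - 2a*x = 0 => x* = (y - b)/(2a)
x* = (-3.3605 - 7)/(2*4) = -1.2951
f*(-3.3605) = (y-b)^2/(4a) = (-3.3605 - 7)^2/(4*4)
= 107.34/16 = 6.7087


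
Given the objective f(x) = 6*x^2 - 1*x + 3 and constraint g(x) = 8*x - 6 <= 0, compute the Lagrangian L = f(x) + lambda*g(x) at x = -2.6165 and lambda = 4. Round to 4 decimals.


Step 1: Evaluate f(x).
f(-2.6165) = 6*(-2.6165)^2 - 1*(-2.6165) + 3 = 46.6929
Step 2: Evaluate g(x).
g(-2.6165) = 8*-2.6165 - 6 = -26.932
Step 3: Compute Lagrangian.
L = 46.6929 + 4*-26.932 = -61.0351


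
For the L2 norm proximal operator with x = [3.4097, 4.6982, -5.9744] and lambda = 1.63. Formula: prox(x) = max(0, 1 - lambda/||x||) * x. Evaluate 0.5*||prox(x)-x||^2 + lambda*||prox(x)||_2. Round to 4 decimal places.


Step 1: Compute ||x||.
||x|| = 8.3302
Step 2: Compute scaling factor.
scale = max(0, 1 - 1.63/8.3302) = 0.8043
Step 3: prox(x) = [2.7425, 3.7789, -4.8054]
||prox(x)|| = 6.7002
Step 4: Proximal objective.
0.5*||prox-x||^2 = 1.3285
lambda*||prox|| = 10.9213
Total = 12.2498


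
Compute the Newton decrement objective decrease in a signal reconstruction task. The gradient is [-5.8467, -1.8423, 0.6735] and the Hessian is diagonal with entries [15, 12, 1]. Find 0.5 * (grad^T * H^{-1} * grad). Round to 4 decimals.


Step 1: H is diagonal, so H^(-1) * g = [-0.3898, -0.1535, 0.6735].
Step 2: g^T H^(-1) g = sum_i g_i^2 / H_ii
  = (-5.8467)^2/15 + (-1.8423)^2/12 + (0.6735)^2/1
  = 2.2789 + 0.2828 + 0.4536 = 3.0154
Step 3: Objective decrease = 0.5 * g^T H^(-1) g = 1.5077


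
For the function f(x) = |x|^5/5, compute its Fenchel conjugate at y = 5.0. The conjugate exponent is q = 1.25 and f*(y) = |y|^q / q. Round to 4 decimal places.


The conjugate exponent q satisfies 1/p + 1/q = 1.
p = 5, so q = 5/(5 - 1) = 1.25
|y|^q = 5.0^1.25 = 7.4767
f*(5.0) = 7.4767 / 1.25 = 5.9814


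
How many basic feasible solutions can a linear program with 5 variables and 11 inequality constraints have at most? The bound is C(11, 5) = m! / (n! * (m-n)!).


Each vertex corresponds to some choice of n active constraints out of m, so the number of vertices is at most C(m, n) = m! / (n!(m-n)!).
m = 11, n = 5
Numerator: 11 * 10 * 9 * 8 * 7
Denominator: 5! = 120
C(11, 5) = 462


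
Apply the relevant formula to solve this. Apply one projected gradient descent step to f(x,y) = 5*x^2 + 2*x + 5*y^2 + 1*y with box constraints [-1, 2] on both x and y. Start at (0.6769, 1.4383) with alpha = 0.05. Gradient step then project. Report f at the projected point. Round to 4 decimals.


Step 1: Compute gradient at (0.6769, 1.4383).
grad_x = 2*5*0.6769 + 2 = 8.769
grad_y = 2*5*1.4383 + 1 = 15.383
Step 2: Gradient step.
x_raw = 0.6769 - 0.05*8.769 = 0.2385
y_raw = 1.4383 - 0.05*15.383 = 0.6692
Step 3: Project onto [-1, 2].
x_proj = clip(0.2385) = 0.2385
y_proj = clip(0.6692) = 0.6692
Step 4: Evaluate f.
f(0.2385, 0.6692) = 3.6692


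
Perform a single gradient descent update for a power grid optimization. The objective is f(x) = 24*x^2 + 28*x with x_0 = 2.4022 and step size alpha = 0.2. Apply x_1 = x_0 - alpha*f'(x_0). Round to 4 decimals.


We compute the gradient at x_0 and apply the update.
f'(x) = 48*x + 28
f'(2.4022) = 48*2.4022 + 28 = 143.3056
x_1 = 2.4022 - 0.2*143.3056 = -26.2589


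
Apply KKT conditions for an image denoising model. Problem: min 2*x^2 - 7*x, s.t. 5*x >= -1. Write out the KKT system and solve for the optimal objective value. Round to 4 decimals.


Step 1: Try lambda = 0 (constraint inactive).
Stationarity: 2*2*x - 7 = 0
x* = 7/(2*2) = 1.75
Check constraint: 5*1.75 = 8.75 >= -1 -- satisfied.
Step 2: Compute optimal value.
f(x*) = 2*1.75^2 - 7*1.75 = -6.125


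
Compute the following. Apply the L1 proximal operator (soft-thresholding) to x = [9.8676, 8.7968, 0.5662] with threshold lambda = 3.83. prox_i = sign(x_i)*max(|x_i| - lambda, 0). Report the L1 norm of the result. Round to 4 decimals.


Soft-thresholding with lambda = 3.83:
prox(9.8676) = sign(9.8676)*max(|9.8676| - 3.83, 0) = 6.0376
prox(8.7968) = sign(8.7968)*max(|8.7968| - 3.83, 0) = 4.9668
prox(0.5662) = sign(0.5662)*max(|0.5662| - 3.83, 0) = 0.0
prox(x) = [6.0376, 4.9668, 0.0]
||prox(x)||_1 = 6.0376 + 4.9668 + 0.0 = 11.0044


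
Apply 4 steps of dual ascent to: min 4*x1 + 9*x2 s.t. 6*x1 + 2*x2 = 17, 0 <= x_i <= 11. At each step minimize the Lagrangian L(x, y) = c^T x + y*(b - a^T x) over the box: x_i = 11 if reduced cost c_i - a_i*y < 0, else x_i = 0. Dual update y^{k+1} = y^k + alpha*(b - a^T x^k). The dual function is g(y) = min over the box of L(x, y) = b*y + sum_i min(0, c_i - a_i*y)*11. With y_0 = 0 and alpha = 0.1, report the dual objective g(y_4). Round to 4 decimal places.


Dual ascent for LP: min 4*x1 + 9*x2, 6*x1 + 2*x2 = 17, 0 <= x_i <= 11
Step 1: y^k = 0.0, reduced costs: (4.0, 9.0)
  x^k = (0.0, 0.0), subgradient = b - a^T x = 17.0
  y^{k+1} = 0.0 + 0.1*17.0 = 1.7
Step 2: y^k = 1.7, reduced costs: (-6.2, 5.6)
  x^k = (11.0, 0.0), subgradient = b - a^T x = -49.0
  y^{k+1} = 1.7 + 0.1*-49.0 = -3.2
Step 3: y^k = -3.2, reduced costs: (23.2, 15.4)
  x^k = (0.0, 0.0), subgradient = b - a^T x = 17.0
  y^{k+1} = -3.2 + 0.1*17.0 = -1.5
Step 4: y^k = -1.5, reduced costs: (13.0, 12.0)
  x^k = (0.0, 0.0), subgradient = b - a^T x = 17.0
  y^{k+1} = -1.5 + 0.1*17.0 = 0.2
Dual objective at y_4 = 0.2: reduced costs (2.8, 8.6), box minimizer x = (0.0, 0.0)
g(y_4) = b*y + (c1 - a1*y)*x1 + (c2 - a2*y)*x2 = 17*0.2 + 2.8*0.0 + 8.6*0.0 = 3.4 + 0.0 + 0.0 = 3.4


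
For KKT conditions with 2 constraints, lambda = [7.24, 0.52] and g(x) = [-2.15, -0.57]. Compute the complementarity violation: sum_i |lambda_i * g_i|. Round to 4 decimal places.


KKT complementary slackness check:
lambda_1 * g_1 = 7.24 * -2.15 = -15.566
lambda_2 * g_2 = 0.52 * -0.57 = -0.2964
Total violation = 15.566 + 0.2964 = 15.8624


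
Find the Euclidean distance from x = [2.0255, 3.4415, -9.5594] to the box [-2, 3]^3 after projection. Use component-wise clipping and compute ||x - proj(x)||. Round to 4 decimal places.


Project each component onto [-2, 3].
clip(2.0255) = 2.0255, clip(3.4415) = 3.0, clip(-9.5594) = -2.0
Projection = [2.0255, 3.0, -2.0]
Squared diffs: [0.0, 0.1949, 57.1445]
Distance = sqrt(57.3394) = 7.5723


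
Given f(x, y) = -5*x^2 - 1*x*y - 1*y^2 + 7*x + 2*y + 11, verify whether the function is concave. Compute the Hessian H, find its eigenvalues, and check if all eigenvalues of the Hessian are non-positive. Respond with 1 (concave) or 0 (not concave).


The Hessian of f(x,y) = -5*x^2 - 1*x*y - 1*y^2 + 7*x + 2*y + 11 is:
H = [[-10, -1], [-1, -2]]
Trace = -10 - 2 = -12
Determinant = -10*-2 - (-1)^2 = 19
Discriminant = (-12)^2 - 4*19 = 68.0
Eigenvalues: lambda_1 = -10.1231, lambda_2 = -1.8769
The function is concave.

1


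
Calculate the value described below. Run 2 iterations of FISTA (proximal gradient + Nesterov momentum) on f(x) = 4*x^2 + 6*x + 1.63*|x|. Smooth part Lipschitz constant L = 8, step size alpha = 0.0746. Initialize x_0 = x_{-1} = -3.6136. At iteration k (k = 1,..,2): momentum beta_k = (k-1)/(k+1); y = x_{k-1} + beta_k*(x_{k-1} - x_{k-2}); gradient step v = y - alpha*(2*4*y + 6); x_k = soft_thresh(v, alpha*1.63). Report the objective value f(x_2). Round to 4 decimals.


FISTA on f(x) = 4*x^2 + 6*x + 1.63*|x|
L = 8, alpha = 0.0746
Iteration 1: beta = 0.0, y = -3.6136 + 0.0*(-3.6136 + 3.6136) = -3.6136
  grad(y) = -22.9088, v = y - alpha*grad = -1.9046
  prox(v) = soft_thresh(-1.9046, 0.1216) = -1.783
Iteration 2: beta = 0.3333, y = -1.783 + 0.3333*(-1.783 + 3.6136) = -1.1728
  grad(y) = -3.3825, v = y - alpha*grad = -0.9205
  prox(v) = soft_thresh(-0.9205, 0.1216) = -0.7989
f(x_2) = 4*(-0.7989)^2 + 6*(-0.7989) + 1.63*|-0.7989| = -0.9383


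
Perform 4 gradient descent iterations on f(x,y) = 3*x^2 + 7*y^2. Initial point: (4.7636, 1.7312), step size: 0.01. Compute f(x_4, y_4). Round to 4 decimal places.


Gradient descent on f(x,y) = 3*x^2 + 7*y^2.
Starting point: (4.7636, 1.7312), alpha = 0.01
Step 1: grad_x = 2*3*4.7636 = 28.5816, grad_y = 2*7*1.7312 = 24.2368
  x_1 = 4.7636 - 0.01*28.5816 = 4.4778
  y_1 = 1.7312 - 0.01*24.2368 = 1.4888
Step 2: grad_x = 2*3*4.4778 = 26.8667, grad_y = 2*7*1.4888 = 20.8436
  x_2 = 4.4778 - 0.01*26.8667 = 4.2091
  y_2 = 1.4888 - 0.01*20.8436 = 1.2804
Step 3: grad_x = 2*3*4.2091 = 25.2547, grad_y = 2*7*1.2804 = 17.9255
  x_3 = 4.2091 - 0.01*25.2547 = 3.9566
  y_3 = 1.2804 - 0.01*17.9255 = 1.1011
Step 4: grad_x = 2*3*3.9566 = 23.7394, grad_y = 2*7*1.1011 = 15.416
  x_4 = 3.9566 - 0.01*23.7394 = 3.7192
  y_4 = 1.1011 - 0.01*15.416 = 0.947
f(3.7192, 0.947) = 3*3.7192^2 + 7*0.947^2 = 47.7742


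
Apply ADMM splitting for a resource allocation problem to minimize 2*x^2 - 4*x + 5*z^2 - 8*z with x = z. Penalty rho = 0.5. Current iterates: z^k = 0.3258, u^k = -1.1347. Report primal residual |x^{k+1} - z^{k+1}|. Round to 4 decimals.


ADMM iteration with rho = 0.5, z^k = 0.3258, u^k = -1.1347
Step 1: x-update.
Minimize 2*x^2 - 4*x + (0.5/2)*(x - 0.3258 - 1.1347)^2
FOC: (2*2 + 0.5)*x = 4 + 0.5*(0.3258 + 1.1347)
x^{k+1} = 1.0512
Step 2: z-update.
Minimize 5*z^2 - 8*z + (0.5/2)*(1.0512 - z - 1.1347)^2
FOC: (2*5 + 0.5)*z = 8 + 0.5*(1.0512 - 1.1347)
z^{k+1} = 0.7579
Step 3: u-update.
u^{k+1} = -1.1347 + 1.0512 - 0.7579 = -0.8415
Step 4: Primal residual = |1.0512 - 0.7579| = 0.2932


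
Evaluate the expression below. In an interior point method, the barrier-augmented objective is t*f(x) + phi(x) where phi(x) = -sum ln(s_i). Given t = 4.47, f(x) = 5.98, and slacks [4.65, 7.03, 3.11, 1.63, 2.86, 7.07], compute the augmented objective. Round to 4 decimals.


Step 1: Compute log-barrier.
ln values: [1.5369, 1.9502, 1.1346, 0.4886, 1.0508, 1.9559]
phi = -(1.5369 + 1.9502 + 1.1346 + 0.4886 + 1.0508 + 1.9559) = -8.1169
Step 2: Compute augmented objective.
t*f(x) = 4.47*5.98 = 26.7306
Total = 26.7306 - 8.1169 = 18.6137


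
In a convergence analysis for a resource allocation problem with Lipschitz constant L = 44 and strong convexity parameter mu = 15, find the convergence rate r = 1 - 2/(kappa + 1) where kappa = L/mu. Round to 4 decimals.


Step 1: Compute the condition number.
kappa = L/mu = 44/15 = 2.9333
Step 2: Compute the convergence rate.
r = 1 - 2/(kappa + 1) = 1 - 2*mu/(L + mu) = (L - mu)/(L + mu) = 29/59 = 0.4915


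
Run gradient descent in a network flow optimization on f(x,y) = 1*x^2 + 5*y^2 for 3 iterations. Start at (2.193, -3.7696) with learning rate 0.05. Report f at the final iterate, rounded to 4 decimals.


Gradient descent on f(x,y) = 1*x^2 + 5*y^2.
Starting point: (2.193, -3.7696), alpha = 0.05
Step 1: grad_x = 2*1*2.193 = 4.386, grad_y = 2*5*-3.7696 = -37.696
  x_1 = 2.193 - 0.05*4.386 = 1.9737
  y_1 = -3.7696 - 0.05*-37.696 = -1.8848
Step 2: grad_x = 2*1*1.9737 = 3.9474, grad_y = 2*5*-1.8848 = -18.848
  x_2 = 1.9737 - 0.05*3.9474 = 1.7763
  y_2 = -1.8848 - 0.05*-18.848 = -0.9424
Step 3: grad_x = 2*1*1.7763 = 3.5527, grad_y = 2*5*-0.9424 = -9.424
  x_3 = 1.7763 - 0.05*3.5527 = 1.5987
  y_3 = -0.9424 - 0.05*-9.424 = -0.4712
f(1.5987, -0.4712) = 1*1.5987^2 + 5*(-0.4712)^2 = 3.666


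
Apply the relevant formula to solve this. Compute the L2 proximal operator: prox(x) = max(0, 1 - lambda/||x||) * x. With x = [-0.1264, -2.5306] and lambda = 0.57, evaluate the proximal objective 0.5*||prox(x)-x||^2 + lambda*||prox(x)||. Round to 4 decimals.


Step 1: Compute ||x||.
||x|| = 2.5338
Step 2: Compute scaling factor.
scale = max(0, 1 - 0.57/2.5338) = 0.775
Step 3: prox(x) = [-0.098, -1.9613]
||prox(x)|| = 1.9638
Step 4: Proximal objective.
0.5*||prox-x||^2 = 0.1625
lambda*||prox|| = 1.1194
Total = 1.2818


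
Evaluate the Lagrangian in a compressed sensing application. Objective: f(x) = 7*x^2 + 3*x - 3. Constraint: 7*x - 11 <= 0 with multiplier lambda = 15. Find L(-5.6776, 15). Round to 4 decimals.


Step 1: Evaluate f(x).
f(-5.6776) = 7*(-5.6776)^2 + 3*(-5.6776) - 3 = 205.6132
Step 2: Evaluate g(x).
g(-5.6776) = 7*-5.6776 - 11 = -50.7432
Step 3: Compute Lagrangian.
L = 205.6132 + 15*-50.7432 = -555.5348


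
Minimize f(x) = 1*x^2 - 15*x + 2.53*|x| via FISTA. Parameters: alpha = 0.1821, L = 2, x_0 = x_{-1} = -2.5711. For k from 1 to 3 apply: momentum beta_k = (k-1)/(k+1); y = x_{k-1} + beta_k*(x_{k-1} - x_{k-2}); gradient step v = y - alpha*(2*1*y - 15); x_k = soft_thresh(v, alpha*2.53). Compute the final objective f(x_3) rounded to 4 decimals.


FISTA on f(x) = 1*x^2 - 15*x + 2.53*|x|
L = 2, alpha = 0.1821
Iteration 1: beta = 0.0, y = -2.5711 + 0.0*(-2.5711 + 2.5711) = -2.5711
  grad(y) = -20.1422, v = y - alpha*grad = 1.0968
  prox(v) = soft_thresh(1.0968, 0.4607) = 0.6361
Iteration 2: beta = 0.3333, y = 0.6361 + 0.3333*(0.6361 + 2.5711) = 1.7051
  grad(y) = -11.5897, v = y - alpha*grad = 3.8156
  prox(v) = soft_thresh(3.8156, 0.4607) = 3.3549
Iteration 3: beta = 0.5, y = 3.3549 + 0.5*(3.3549 - 0.6361) = 4.7143
  grad(y) = -5.5713, v = y - alpha*grad = 5.7289
  prox(v) = soft_thresh(5.7289, 0.4607) = 5.2682
f(x_3) = 1*5.2682^2 - 15*5.2682 + 2.53*|5.2682| = -37.9404
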